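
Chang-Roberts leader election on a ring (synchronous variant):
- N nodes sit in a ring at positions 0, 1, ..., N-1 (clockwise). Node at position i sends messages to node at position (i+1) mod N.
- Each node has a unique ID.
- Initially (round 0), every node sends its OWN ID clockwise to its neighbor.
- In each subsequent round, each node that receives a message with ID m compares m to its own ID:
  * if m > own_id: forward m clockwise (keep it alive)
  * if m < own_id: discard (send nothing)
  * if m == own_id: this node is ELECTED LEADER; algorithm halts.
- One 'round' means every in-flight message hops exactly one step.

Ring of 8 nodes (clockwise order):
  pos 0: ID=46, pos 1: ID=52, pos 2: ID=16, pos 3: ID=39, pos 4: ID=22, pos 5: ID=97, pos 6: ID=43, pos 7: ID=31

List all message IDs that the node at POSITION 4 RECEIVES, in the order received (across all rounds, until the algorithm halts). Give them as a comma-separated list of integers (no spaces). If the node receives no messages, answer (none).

Answer: 39,52,97

Derivation:
Round 1: pos1(id52) recv 46: drop; pos2(id16) recv 52: fwd; pos3(id39) recv 16: drop; pos4(id22) recv 39: fwd; pos5(id97) recv 22: drop; pos6(id43) recv 97: fwd; pos7(id31) recv 43: fwd; pos0(id46) recv 31: drop
Round 2: pos3(id39) recv 52: fwd; pos5(id97) recv 39: drop; pos7(id31) recv 97: fwd; pos0(id46) recv 43: drop
Round 3: pos4(id22) recv 52: fwd; pos0(id46) recv 97: fwd
Round 4: pos5(id97) recv 52: drop; pos1(id52) recv 97: fwd
Round 5: pos2(id16) recv 97: fwd
Round 6: pos3(id39) recv 97: fwd
Round 7: pos4(id22) recv 97: fwd
Round 8: pos5(id97) recv 97: ELECTED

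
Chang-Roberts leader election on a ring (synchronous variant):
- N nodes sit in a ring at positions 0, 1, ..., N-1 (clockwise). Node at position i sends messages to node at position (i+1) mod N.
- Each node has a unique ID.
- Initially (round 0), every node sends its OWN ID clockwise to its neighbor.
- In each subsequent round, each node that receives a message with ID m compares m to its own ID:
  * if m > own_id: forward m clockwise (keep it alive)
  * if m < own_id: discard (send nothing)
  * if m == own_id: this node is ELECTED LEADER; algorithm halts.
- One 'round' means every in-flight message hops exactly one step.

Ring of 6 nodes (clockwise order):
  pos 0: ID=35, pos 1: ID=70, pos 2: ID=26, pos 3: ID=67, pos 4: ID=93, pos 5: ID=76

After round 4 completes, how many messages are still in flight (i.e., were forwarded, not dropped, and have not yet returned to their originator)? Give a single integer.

Answer: 2

Derivation:
Round 1: pos1(id70) recv 35: drop; pos2(id26) recv 70: fwd; pos3(id67) recv 26: drop; pos4(id93) recv 67: drop; pos5(id76) recv 93: fwd; pos0(id35) recv 76: fwd
Round 2: pos3(id67) recv 70: fwd; pos0(id35) recv 93: fwd; pos1(id70) recv 76: fwd
Round 3: pos4(id93) recv 70: drop; pos1(id70) recv 93: fwd; pos2(id26) recv 76: fwd
Round 4: pos2(id26) recv 93: fwd; pos3(id67) recv 76: fwd
After round 4: 2 messages still in flight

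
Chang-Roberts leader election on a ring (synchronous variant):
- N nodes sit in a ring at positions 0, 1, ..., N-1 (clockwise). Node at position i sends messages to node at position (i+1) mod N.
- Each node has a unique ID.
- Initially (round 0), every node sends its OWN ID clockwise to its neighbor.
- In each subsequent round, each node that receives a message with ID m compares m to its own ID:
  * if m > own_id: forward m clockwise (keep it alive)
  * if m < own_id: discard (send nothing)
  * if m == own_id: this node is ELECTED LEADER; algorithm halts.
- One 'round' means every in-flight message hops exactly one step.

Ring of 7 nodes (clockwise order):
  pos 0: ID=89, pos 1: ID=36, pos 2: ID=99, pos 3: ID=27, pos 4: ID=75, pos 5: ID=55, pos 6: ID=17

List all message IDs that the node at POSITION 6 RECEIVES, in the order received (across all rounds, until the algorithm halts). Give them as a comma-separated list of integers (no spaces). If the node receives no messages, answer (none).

Answer: 55,75,99

Derivation:
Round 1: pos1(id36) recv 89: fwd; pos2(id99) recv 36: drop; pos3(id27) recv 99: fwd; pos4(id75) recv 27: drop; pos5(id55) recv 75: fwd; pos6(id17) recv 55: fwd; pos0(id89) recv 17: drop
Round 2: pos2(id99) recv 89: drop; pos4(id75) recv 99: fwd; pos6(id17) recv 75: fwd; pos0(id89) recv 55: drop
Round 3: pos5(id55) recv 99: fwd; pos0(id89) recv 75: drop
Round 4: pos6(id17) recv 99: fwd
Round 5: pos0(id89) recv 99: fwd
Round 6: pos1(id36) recv 99: fwd
Round 7: pos2(id99) recv 99: ELECTED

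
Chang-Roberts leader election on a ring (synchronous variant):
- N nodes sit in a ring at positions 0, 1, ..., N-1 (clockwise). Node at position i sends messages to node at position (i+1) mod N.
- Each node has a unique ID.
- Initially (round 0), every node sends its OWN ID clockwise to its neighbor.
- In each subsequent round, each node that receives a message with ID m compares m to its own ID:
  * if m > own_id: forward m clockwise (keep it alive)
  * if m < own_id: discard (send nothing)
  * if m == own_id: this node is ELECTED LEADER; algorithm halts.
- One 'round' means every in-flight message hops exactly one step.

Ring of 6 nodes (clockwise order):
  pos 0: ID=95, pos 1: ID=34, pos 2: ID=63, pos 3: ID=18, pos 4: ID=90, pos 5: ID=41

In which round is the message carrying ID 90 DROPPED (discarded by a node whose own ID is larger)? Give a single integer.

Answer: 2

Derivation:
Round 1: pos1(id34) recv 95: fwd; pos2(id63) recv 34: drop; pos3(id18) recv 63: fwd; pos4(id90) recv 18: drop; pos5(id41) recv 90: fwd; pos0(id95) recv 41: drop
Round 2: pos2(id63) recv 95: fwd; pos4(id90) recv 63: drop; pos0(id95) recv 90: drop
Round 3: pos3(id18) recv 95: fwd
Round 4: pos4(id90) recv 95: fwd
Round 5: pos5(id41) recv 95: fwd
Round 6: pos0(id95) recv 95: ELECTED
Message ID 90 originates at pos 4; dropped at pos 0 in round 2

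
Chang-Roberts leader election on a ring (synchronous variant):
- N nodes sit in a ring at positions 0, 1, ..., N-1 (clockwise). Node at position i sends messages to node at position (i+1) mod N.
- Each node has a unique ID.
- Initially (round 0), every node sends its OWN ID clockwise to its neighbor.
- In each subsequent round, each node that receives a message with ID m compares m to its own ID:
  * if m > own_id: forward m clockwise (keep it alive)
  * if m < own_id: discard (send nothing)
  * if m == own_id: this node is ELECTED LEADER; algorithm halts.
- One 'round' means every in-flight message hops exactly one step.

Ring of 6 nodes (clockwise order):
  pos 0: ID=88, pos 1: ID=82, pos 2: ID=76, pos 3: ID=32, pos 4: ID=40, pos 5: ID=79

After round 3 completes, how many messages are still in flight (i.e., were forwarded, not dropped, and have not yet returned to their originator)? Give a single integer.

Round 1: pos1(id82) recv 88: fwd; pos2(id76) recv 82: fwd; pos3(id32) recv 76: fwd; pos4(id40) recv 32: drop; pos5(id79) recv 40: drop; pos0(id88) recv 79: drop
Round 2: pos2(id76) recv 88: fwd; pos3(id32) recv 82: fwd; pos4(id40) recv 76: fwd
Round 3: pos3(id32) recv 88: fwd; pos4(id40) recv 82: fwd; pos5(id79) recv 76: drop
After round 3: 2 messages still in flight

Answer: 2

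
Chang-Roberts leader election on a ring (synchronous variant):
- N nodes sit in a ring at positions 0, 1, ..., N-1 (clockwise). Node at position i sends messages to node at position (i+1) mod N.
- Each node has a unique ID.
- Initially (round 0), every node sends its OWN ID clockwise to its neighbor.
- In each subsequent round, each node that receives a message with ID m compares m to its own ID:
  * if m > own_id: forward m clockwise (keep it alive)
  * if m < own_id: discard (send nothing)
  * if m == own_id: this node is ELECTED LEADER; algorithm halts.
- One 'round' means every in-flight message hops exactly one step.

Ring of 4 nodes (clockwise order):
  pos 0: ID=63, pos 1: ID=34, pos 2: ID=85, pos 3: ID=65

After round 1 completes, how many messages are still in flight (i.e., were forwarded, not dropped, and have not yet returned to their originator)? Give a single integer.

Round 1: pos1(id34) recv 63: fwd; pos2(id85) recv 34: drop; pos3(id65) recv 85: fwd; pos0(id63) recv 65: fwd
After round 1: 3 messages still in flight

Answer: 3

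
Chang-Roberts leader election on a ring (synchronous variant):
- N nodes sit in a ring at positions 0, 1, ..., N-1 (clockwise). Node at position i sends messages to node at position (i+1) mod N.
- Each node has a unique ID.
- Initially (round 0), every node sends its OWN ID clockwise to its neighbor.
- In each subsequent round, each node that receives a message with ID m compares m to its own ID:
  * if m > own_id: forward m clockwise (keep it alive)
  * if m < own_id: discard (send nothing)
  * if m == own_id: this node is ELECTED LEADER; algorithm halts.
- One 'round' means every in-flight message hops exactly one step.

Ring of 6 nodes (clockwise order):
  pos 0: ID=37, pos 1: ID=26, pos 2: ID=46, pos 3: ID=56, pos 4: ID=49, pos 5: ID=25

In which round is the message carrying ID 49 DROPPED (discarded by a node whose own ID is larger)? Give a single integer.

Round 1: pos1(id26) recv 37: fwd; pos2(id46) recv 26: drop; pos3(id56) recv 46: drop; pos4(id49) recv 56: fwd; pos5(id25) recv 49: fwd; pos0(id37) recv 25: drop
Round 2: pos2(id46) recv 37: drop; pos5(id25) recv 56: fwd; pos0(id37) recv 49: fwd
Round 3: pos0(id37) recv 56: fwd; pos1(id26) recv 49: fwd
Round 4: pos1(id26) recv 56: fwd; pos2(id46) recv 49: fwd
Round 5: pos2(id46) recv 56: fwd; pos3(id56) recv 49: drop
Round 6: pos3(id56) recv 56: ELECTED
Message ID 49 originates at pos 4; dropped at pos 3 in round 5

Answer: 5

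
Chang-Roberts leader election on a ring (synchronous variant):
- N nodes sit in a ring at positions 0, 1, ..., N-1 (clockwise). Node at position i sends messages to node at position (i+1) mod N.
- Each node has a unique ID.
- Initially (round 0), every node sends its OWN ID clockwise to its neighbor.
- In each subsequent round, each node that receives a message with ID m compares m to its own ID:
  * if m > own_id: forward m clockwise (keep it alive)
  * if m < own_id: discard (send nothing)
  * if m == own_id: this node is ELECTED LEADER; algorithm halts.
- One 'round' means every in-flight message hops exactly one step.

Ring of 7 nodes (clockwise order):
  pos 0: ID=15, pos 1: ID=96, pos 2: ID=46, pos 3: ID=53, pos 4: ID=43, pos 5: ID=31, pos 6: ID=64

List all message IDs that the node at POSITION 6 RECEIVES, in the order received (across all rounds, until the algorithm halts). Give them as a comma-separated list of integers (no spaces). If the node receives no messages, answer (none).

Answer: 31,43,53,96

Derivation:
Round 1: pos1(id96) recv 15: drop; pos2(id46) recv 96: fwd; pos3(id53) recv 46: drop; pos4(id43) recv 53: fwd; pos5(id31) recv 43: fwd; pos6(id64) recv 31: drop; pos0(id15) recv 64: fwd
Round 2: pos3(id53) recv 96: fwd; pos5(id31) recv 53: fwd; pos6(id64) recv 43: drop; pos1(id96) recv 64: drop
Round 3: pos4(id43) recv 96: fwd; pos6(id64) recv 53: drop
Round 4: pos5(id31) recv 96: fwd
Round 5: pos6(id64) recv 96: fwd
Round 6: pos0(id15) recv 96: fwd
Round 7: pos1(id96) recv 96: ELECTED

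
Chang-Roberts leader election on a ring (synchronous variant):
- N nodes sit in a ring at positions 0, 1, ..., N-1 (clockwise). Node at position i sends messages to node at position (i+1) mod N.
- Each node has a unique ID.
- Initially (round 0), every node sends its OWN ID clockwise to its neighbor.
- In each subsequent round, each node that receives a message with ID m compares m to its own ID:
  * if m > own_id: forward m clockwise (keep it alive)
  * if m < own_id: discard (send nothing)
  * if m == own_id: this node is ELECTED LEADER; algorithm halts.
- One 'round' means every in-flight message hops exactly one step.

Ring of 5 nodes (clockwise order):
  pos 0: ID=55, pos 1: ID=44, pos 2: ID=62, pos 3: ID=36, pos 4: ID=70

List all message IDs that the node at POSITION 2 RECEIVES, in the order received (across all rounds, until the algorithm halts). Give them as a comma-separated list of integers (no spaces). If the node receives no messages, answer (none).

Answer: 44,55,70

Derivation:
Round 1: pos1(id44) recv 55: fwd; pos2(id62) recv 44: drop; pos3(id36) recv 62: fwd; pos4(id70) recv 36: drop; pos0(id55) recv 70: fwd
Round 2: pos2(id62) recv 55: drop; pos4(id70) recv 62: drop; pos1(id44) recv 70: fwd
Round 3: pos2(id62) recv 70: fwd
Round 4: pos3(id36) recv 70: fwd
Round 5: pos4(id70) recv 70: ELECTED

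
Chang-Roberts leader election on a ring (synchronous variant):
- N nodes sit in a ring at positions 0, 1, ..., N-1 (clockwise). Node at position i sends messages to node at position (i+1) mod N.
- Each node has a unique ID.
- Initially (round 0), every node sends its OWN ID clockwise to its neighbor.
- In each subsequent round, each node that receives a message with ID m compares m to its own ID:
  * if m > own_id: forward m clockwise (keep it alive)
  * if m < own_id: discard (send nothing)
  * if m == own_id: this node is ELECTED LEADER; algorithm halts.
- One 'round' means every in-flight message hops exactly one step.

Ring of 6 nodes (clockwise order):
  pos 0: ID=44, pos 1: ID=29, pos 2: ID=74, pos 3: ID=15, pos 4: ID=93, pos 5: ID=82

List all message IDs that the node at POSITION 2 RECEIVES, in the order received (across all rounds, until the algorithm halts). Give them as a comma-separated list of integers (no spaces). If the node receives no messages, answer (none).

Answer: 29,44,82,93

Derivation:
Round 1: pos1(id29) recv 44: fwd; pos2(id74) recv 29: drop; pos3(id15) recv 74: fwd; pos4(id93) recv 15: drop; pos5(id82) recv 93: fwd; pos0(id44) recv 82: fwd
Round 2: pos2(id74) recv 44: drop; pos4(id93) recv 74: drop; pos0(id44) recv 93: fwd; pos1(id29) recv 82: fwd
Round 3: pos1(id29) recv 93: fwd; pos2(id74) recv 82: fwd
Round 4: pos2(id74) recv 93: fwd; pos3(id15) recv 82: fwd
Round 5: pos3(id15) recv 93: fwd; pos4(id93) recv 82: drop
Round 6: pos4(id93) recv 93: ELECTED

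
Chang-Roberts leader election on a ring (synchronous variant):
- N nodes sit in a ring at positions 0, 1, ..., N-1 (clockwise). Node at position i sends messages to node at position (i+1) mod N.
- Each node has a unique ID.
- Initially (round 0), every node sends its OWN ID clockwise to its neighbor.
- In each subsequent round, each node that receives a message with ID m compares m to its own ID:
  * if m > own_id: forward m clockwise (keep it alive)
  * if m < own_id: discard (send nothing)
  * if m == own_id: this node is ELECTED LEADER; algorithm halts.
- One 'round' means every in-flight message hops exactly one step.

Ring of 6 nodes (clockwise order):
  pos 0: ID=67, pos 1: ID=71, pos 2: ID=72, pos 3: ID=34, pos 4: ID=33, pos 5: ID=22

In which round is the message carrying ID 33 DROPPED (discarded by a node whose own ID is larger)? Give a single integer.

Answer: 2

Derivation:
Round 1: pos1(id71) recv 67: drop; pos2(id72) recv 71: drop; pos3(id34) recv 72: fwd; pos4(id33) recv 34: fwd; pos5(id22) recv 33: fwd; pos0(id67) recv 22: drop
Round 2: pos4(id33) recv 72: fwd; pos5(id22) recv 34: fwd; pos0(id67) recv 33: drop
Round 3: pos5(id22) recv 72: fwd; pos0(id67) recv 34: drop
Round 4: pos0(id67) recv 72: fwd
Round 5: pos1(id71) recv 72: fwd
Round 6: pos2(id72) recv 72: ELECTED
Message ID 33 originates at pos 4; dropped at pos 0 in round 2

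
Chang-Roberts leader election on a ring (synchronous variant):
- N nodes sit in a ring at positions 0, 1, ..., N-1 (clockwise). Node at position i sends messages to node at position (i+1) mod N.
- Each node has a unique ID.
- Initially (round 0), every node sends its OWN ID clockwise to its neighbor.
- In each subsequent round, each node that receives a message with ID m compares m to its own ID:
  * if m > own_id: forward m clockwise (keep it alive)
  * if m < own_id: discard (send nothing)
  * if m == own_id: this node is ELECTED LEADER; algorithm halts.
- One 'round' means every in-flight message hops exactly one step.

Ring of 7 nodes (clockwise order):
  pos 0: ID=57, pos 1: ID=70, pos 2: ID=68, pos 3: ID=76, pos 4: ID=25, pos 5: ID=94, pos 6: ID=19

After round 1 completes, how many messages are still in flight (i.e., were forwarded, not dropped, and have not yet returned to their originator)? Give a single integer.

Round 1: pos1(id70) recv 57: drop; pos2(id68) recv 70: fwd; pos3(id76) recv 68: drop; pos4(id25) recv 76: fwd; pos5(id94) recv 25: drop; pos6(id19) recv 94: fwd; pos0(id57) recv 19: drop
After round 1: 3 messages still in flight

Answer: 3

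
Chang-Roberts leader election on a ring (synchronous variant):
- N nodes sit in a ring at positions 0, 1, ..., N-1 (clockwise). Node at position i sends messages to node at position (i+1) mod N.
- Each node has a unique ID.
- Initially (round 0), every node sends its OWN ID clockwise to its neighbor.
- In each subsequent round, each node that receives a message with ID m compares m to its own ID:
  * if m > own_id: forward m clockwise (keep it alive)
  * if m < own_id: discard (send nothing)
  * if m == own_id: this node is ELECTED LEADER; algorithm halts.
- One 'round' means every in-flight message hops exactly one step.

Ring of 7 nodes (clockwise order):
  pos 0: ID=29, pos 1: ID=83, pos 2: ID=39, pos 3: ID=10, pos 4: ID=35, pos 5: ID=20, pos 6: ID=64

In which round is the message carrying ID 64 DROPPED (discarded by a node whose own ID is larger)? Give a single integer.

Answer: 2

Derivation:
Round 1: pos1(id83) recv 29: drop; pos2(id39) recv 83: fwd; pos3(id10) recv 39: fwd; pos4(id35) recv 10: drop; pos5(id20) recv 35: fwd; pos6(id64) recv 20: drop; pos0(id29) recv 64: fwd
Round 2: pos3(id10) recv 83: fwd; pos4(id35) recv 39: fwd; pos6(id64) recv 35: drop; pos1(id83) recv 64: drop
Round 3: pos4(id35) recv 83: fwd; pos5(id20) recv 39: fwd
Round 4: pos5(id20) recv 83: fwd; pos6(id64) recv 39: drop
Round 5: pos6(id64) recv 83: fwd
Round 6: pos0(id29) recv 83: fwd
Round 7: pos1(id83) recv 83: ELECTED
Message ID 64 originates at pos 6; dropped at pos 1 in round 2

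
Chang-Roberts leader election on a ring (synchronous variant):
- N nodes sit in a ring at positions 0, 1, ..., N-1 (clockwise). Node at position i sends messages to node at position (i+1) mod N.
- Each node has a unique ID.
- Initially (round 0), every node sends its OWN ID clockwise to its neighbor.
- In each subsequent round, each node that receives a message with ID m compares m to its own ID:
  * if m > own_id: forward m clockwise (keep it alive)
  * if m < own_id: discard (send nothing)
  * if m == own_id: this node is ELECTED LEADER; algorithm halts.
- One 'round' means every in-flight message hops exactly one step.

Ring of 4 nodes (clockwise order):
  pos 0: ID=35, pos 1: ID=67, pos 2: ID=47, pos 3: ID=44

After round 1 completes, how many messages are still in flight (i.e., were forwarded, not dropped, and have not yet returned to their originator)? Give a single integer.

Round 1: pos1(id67) recv 35: drop; pos2(id47) recv 67: fwd; pos3(id44) recv 47: fwd; pos0(id35) recv 44: fwd
After round 1: 3 messages still in flight

Answer: 3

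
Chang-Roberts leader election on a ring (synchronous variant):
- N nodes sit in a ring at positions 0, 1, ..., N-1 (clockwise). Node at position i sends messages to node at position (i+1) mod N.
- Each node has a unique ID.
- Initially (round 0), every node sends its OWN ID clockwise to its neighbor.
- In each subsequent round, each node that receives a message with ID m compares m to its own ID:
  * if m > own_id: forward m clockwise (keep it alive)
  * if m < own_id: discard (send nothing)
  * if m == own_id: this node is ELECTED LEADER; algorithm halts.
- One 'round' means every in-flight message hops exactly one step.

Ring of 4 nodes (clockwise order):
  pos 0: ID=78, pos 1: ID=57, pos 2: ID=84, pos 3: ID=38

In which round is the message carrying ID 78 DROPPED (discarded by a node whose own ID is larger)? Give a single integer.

Round 1: pos1(id57) recv 78: fwd; pos2(id84) recv 57: drop; pos3(id38) recv 84: fwd; pos0(id78) recv 38: drop
Round 2: pos2(id84) recv 78: drop; pos0(id78) recv 84: fwd
Round 3: pos1(id57) recv 84: fwd
Round 4: pos2(id84) recv 84: ELECTED
Message ID 78 originates at pos 0; dropped at pos 2 in round 2

Answer: 2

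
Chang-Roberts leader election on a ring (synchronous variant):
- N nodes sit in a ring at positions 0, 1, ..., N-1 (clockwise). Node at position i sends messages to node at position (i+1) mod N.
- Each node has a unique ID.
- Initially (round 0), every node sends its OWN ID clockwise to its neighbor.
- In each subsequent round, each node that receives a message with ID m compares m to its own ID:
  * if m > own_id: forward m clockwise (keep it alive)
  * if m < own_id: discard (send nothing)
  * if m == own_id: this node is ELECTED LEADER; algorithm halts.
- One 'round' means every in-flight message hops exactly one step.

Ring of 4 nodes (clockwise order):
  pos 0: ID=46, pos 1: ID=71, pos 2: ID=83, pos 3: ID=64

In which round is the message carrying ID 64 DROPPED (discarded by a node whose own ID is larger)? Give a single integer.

Answer: 2

Derivation:
Round 1: pos1(id71) recv 46: drop; pos2(id83) recv 71: drop; pos3(id64) recv 83: fwd; pos0(id46) recv 64: fwd
Round 2: pos0(id46) recv 83: fwd; pos1(id71) recv 64: drop
Round 3: pos1(id71) recv 83: fwd
Round 4: pos2(id83) recv 83: ELECTED
Message ID 64 originates at pos 3; dropped at pos 1 in round 2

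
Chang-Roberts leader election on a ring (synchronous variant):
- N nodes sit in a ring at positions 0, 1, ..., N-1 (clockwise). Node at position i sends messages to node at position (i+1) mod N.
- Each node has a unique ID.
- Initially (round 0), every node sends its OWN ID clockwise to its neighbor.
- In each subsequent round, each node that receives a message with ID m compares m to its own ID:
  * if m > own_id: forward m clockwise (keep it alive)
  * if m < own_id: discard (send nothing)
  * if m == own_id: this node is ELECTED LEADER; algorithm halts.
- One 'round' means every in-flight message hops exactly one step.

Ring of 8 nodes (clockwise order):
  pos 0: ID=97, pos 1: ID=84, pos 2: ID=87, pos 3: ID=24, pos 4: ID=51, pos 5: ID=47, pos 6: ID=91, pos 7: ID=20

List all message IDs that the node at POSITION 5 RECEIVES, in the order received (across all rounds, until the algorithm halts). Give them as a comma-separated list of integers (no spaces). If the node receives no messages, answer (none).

Answer: 51,87,97

Derivation:
Round 1: pos1(id84) recv 97: fwd; pos2(id87) recv 84: drop; pos3(id24) recv 87: fwd; pos4(id51) recv 24: drop; pos5(id47) recv 51: fwd; pos6(id91) recv 47: drop; pos7(id20) recv 91: fwd; pos0(id97) recv 20: drop
Round 2: pos2(id87) recv 97: fwd; pos4(id51) recv 87: fwd; pos6(id91) recv 51: drop; pos0(id97) recv 91: drop
Round 3: pos3(id24) recv 97: fwd; pos5(id47) recv 87: fwd
Round 4: pos4(id51) recv 97: fwd; pos6(id91) recv 87: drop
Round 5: pos5(id47) recv 97: fwd
Round 6: pos6(id91) recv 97: fwd
Round 7: pos7(id20) recv 97: fwd
Round 8: pos0(id97) recv 97: ELECTED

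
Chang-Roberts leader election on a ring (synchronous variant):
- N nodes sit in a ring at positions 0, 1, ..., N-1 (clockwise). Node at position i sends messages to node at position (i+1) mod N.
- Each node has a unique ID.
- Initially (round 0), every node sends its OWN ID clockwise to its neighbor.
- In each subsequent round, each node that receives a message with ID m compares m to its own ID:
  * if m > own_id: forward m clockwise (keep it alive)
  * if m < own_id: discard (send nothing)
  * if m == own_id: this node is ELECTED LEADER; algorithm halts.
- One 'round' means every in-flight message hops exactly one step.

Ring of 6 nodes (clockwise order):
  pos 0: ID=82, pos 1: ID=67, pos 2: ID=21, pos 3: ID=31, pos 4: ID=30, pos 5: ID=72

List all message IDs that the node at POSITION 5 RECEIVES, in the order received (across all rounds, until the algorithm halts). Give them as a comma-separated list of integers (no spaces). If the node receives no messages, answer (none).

Answer: 30,31,67,82

Derivation:
Round 1: pos1(id67) recv 82: fwd; pos2(id21) recv 67: fwd; pos3(id31) recv 21: drop; pos4(id30) recv 31: fwd; pos5(id72) recv 30: drop; pos0(id82) recv 72: drop
Round 2: pos2(id21) recv 82: fwd; pos3(id31) recv 67: fwd; pos5(id72) recv 31: drop
Round 3: pos3(id31) recv 82: fwd; pos4(id30) recv 67: fwd
Round 4: pos4(id30) recv 82: fwd; pos5(id72) recv 67: drop
Round 5: pos5(id72) recv 82: fwd
Round 6: pos0(id82) recv 82: ELECTED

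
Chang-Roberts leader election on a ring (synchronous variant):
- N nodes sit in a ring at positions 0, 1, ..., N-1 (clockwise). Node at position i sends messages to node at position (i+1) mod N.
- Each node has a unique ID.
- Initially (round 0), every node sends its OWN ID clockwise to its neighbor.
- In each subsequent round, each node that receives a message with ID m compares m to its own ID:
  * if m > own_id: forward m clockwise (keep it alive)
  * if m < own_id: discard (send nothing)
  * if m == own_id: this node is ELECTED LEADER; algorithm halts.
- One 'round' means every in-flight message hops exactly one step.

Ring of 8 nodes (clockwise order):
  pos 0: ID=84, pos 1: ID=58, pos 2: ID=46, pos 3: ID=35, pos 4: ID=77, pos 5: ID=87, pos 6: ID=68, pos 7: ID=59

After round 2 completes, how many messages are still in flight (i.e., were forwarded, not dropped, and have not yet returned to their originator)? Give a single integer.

Round 1: pos1(id58) recv 84: fwd; pos2(id46) recv 58: fwd; pos3(id35) recv 46: fwd; pos4(id77) recv 35: drop; pos5(id87) recv 77: drop; pos6(id68) recv 87: fwd; pos7(id59) recv 68: fwd; pos0(id84) recv 59: drop
Round 2: pos2(id46) recv 84: fwd; pos3(id35) recv 58: fwd; pos4(id77) recv 46: drop; pos7(id59) recv 87: fwd; pos0(id84) recv 68: drop
After round 2: 3 messages still in flight

Answer: 3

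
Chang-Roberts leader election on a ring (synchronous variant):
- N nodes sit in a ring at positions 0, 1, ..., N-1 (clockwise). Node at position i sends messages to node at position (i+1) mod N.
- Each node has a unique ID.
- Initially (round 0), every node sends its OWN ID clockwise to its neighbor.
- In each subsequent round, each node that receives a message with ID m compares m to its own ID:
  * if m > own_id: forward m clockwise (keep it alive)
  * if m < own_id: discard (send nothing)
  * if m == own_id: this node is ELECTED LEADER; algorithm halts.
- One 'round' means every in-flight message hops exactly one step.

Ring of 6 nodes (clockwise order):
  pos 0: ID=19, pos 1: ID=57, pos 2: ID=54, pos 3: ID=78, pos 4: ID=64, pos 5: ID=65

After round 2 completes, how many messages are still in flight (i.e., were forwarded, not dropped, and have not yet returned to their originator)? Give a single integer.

Round 1: pos1(id57) recv 19: drop; pos2(id54) recv 57: fwd; pos3(id78) recv 54: drop; pos4(id64) recv 78: fwd; pos5(id65) recv 64: drop; pos0(id19) recv 65: fwd
Round 2: pos3(id78) recv 57: drop; pos5(id65) recv 78: fwd; pos1(id57) recv 65: fwd
After round 2: 2 messages still in flight

Answer: 2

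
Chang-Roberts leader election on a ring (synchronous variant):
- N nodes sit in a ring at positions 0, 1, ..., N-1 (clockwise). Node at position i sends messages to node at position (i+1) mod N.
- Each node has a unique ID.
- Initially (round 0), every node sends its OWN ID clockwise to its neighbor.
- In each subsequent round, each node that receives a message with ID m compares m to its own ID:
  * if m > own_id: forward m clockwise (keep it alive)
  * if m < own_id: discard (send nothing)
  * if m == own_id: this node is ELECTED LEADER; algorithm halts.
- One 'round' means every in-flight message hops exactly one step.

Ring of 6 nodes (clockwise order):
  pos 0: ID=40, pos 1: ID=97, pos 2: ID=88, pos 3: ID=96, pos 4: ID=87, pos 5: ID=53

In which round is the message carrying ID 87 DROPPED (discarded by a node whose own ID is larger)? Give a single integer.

Round 1: pos1(id97) recv 40: drop; pos2(id88) recv 97: fwd; pos3(id96) recv 88: drop; pos4(id87) recv 96: fwd; pos5(id53) recv 87: fwd; pos0(id40) recv 53: fwd
Round 2: pos3(id96) recv 97: fwd; pos5(id53) recv 96: fwd; pos0(id40) recv 87: fwd; pos1(id97) recv 53: drop
Round 3: pos4(id87) recv 97: fwd; pos0(id40) recv 96: fwd; pos1(id97) recv 87: drop
Round 4: pos5(id53) recv 97: fwd; pos1(id97) recv 96: drop
Round 5: pos0(id40) recv 97: fwd
Round 6: pos1(id97) recv 97: ELECTED
Message ID 87 originates at pos 4; dropped at pos 1 in round 3

Answer: 3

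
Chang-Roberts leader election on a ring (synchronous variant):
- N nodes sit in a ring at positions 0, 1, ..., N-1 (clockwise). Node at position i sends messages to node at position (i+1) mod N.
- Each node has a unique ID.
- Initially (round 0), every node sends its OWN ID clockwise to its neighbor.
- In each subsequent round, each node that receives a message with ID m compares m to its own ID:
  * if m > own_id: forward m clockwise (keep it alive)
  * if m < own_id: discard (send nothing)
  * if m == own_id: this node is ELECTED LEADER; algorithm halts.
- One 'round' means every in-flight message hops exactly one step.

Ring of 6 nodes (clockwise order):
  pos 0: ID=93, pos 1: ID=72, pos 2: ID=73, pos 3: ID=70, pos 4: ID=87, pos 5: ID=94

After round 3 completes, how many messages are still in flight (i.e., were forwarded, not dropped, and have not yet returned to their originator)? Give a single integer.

Answer: 2

Derivation:
Round 1: pos1(id72) recv 93: fwd; pos2(id73) recv 72: drop; pos3(id70) recv 73: fwd; pos4(id87) recv 70: drop; pos5(id94) recv 87: drop; pos0(id93) recv 94: fwd
Round 2: pos2(id73) recv 93: fwd; pos4(id87) recv 73: drop; pos1(id72) recv 94: fwd
Round 3: pos3(id70) recv 93: fwd; pos2(id73) recv 94: fwd
After round 3: 2 messages still in flight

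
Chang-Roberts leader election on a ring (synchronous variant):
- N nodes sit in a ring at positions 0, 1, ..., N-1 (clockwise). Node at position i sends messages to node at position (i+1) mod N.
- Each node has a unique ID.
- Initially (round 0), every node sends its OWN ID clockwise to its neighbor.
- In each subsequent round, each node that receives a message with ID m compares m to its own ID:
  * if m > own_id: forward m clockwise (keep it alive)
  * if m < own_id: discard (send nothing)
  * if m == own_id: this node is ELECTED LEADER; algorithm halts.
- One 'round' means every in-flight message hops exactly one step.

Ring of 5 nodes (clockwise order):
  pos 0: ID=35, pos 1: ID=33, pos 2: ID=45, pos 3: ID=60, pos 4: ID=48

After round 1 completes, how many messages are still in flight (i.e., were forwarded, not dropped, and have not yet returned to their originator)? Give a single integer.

Round 1: pos1(id33) recv 35: fwd; pos2(id45) recv 33: drop; pos3(id60) recv 45: drop; pos4(id48) recv 60: fwd; pos0(id35) recv 48: fwd
After round 1: 3 messages still in flight

Answer: 3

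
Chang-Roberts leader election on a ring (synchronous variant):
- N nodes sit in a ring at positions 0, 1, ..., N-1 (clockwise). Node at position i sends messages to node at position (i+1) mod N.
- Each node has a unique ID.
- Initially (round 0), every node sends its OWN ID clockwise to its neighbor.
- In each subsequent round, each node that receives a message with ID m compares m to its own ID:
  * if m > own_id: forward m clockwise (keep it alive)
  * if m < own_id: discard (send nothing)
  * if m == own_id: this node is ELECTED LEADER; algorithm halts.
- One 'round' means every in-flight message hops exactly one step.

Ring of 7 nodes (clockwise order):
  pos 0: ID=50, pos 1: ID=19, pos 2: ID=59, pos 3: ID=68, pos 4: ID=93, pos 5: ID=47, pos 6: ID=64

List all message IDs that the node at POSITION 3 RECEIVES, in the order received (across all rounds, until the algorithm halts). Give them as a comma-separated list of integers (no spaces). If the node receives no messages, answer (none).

Round 1: pos1(id19) recv 50: fwd; pos2(id59) recv 19: drop; pos3(id68) recv 59: drop; pos4(id93) recv 68: drop; pos5(id47) recv 93: fwd; pos6(id64) recv 47: drop; pos0(id50) recv 64: fwd
Round 2: pos2(id59) recv 50: drop; pos6(id64) recv 93: fwd; pos1(id19) recv 64: fwd
Round 3: pos0(id50) recv 93: fwd; pos2(id59) recv 64: fwd
Round 4: pos1(id19) recv 93: fwd; pos3(id68) recv 64: drop
Round 5: pos2(id59) recv 93: fwd
Round 6: pos3(id68) recv 93: fwd
Round 7: pos4(id93) recv 93: ELECTED

Answer: 59,64,93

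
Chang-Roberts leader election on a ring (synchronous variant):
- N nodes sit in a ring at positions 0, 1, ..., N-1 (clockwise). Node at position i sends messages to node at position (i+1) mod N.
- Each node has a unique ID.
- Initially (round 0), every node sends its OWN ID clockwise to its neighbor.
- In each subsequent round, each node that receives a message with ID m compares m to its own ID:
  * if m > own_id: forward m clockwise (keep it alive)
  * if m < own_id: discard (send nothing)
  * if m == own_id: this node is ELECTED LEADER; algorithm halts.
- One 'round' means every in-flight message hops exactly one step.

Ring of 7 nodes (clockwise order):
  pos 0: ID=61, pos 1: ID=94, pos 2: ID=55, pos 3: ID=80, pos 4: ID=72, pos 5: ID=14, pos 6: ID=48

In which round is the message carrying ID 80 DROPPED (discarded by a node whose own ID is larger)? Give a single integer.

Round 1: pos1(id94) recv 61: drop; pos2(id55) recv 94: fwd; pos3(id80) recv 55: drop; pos4(id72) recv 80: fwd; pos5(id14) recv 72: fwd; pos6(id48) recv 14: drop; pos0(id61) recv 48: drop
Round 2: pos3(id80) recv 94: fwd; pos5(id14) recv 80: fwd; pos6(id48) recv 72: fwd
Round 3: pos4(id72) recv 94: fwd; pos6(id48) recv 80: fwd; pos0(id61) recv 72: fwd
Round 4: pos5(id14) recv 94: fwd; pos0(id61) recv 80: fwd; pos1(id94) recv 72: drop
Round 5: pos6(id48) recv 94: fwd; pos1(id94) recv 80: drop
Round 6: pos0(id61) recv 94: fwd
Round 7: pos1(id94) recv 94: ELECTED
Message ID 80 originates at pos 3; dropped at pos 1 in round 5

Answer: 5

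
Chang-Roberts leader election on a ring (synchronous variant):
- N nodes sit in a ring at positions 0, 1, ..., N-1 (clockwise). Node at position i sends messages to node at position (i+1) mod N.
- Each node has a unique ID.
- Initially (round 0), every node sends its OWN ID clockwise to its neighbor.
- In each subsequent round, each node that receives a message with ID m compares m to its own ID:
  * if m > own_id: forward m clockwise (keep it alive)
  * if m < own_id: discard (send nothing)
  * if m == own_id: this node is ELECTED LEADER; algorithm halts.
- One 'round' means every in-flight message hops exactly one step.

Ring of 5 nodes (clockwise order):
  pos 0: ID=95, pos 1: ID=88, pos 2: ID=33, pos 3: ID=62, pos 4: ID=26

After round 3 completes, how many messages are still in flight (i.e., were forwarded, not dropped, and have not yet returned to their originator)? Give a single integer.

Answer: 2

Derivation:
Round 1: pos1(id88) recv 95: fwd; pos2(id33) recv 88: fwd; pos3(id62) recv 33: drop; pos4(id26) recv 62: fwd; pos0(id95) recv 26: drop
Round 2: pos2(id33) recv 95: fwd; pos3(id62) recv 88: fwd; pos0(id95) recv 62: drop
Round 3: pos3(id62) recv 95: fwd; pos4(id26) recv 88: fwd
After round 3: 2 messages still in flight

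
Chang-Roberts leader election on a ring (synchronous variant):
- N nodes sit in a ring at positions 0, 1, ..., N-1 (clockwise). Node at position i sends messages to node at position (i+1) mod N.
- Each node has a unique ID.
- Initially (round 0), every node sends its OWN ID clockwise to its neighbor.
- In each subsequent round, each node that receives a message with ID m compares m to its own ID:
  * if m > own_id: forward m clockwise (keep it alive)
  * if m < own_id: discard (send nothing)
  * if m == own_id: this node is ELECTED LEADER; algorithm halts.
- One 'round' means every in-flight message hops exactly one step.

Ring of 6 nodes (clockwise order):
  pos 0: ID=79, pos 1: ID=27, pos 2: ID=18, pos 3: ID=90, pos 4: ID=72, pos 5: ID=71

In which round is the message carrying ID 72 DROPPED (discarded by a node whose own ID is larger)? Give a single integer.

Answer: 2

Derivation:
Round 1: pos1(id27) recv 79: fwd; pos2(id18) recv 27: fwd; pos3(id90) recv 18: drop; pos4(id72) recv 90: fwd; pos5(id71) recv 72: fwd; pos0(id79) recv 71: drop
Round 2: pos2(id18) recv 79: fwd; pos3(id90) recv 27: drop; pos5(id71) recv 90: fwd; pos0(id79) recv 72: drop
Round 3: pos3(id90) recv 79: drop; pos0(id79) recv 90: fwd
Round 4: pos1(id27) recv 90: fwd
Round 5: pos2(id18) recv 90: fwd
Round 6: pos3(id90) recv 90: ELECTED
Message ID 72 originates at pos 4; dropped at pos 0 in round 2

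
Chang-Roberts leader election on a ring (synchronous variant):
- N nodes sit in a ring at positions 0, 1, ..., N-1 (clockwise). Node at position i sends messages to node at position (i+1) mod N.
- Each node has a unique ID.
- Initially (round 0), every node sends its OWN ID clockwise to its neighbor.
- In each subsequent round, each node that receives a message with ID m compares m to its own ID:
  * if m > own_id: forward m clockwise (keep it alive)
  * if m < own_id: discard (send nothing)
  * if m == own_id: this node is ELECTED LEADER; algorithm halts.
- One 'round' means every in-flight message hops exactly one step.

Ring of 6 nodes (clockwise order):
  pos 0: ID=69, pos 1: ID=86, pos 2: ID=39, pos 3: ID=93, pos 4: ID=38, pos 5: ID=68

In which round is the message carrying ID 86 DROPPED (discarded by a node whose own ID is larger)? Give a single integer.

Answer: 2

Derivation:
Round 1: pos1(id86) recv 69: drop; pos2(id39) recv 86: fwd; pos3(id93) recv 39: drop; pos4(id38) recv 93: fwd; pos5(id68) recv 38: drop; pos0(id69) recv 68: drop
Round 2: pos3(id93) recv 86: drop; pos5(id68) recv 93: fwd
Round 3: pos0(id69) recv 93: fwd
Round 4: pos1(id86) recv 93: fwd
Round 5: pos2(id39) recv 93: fwd
Round 6: pos3(id93) recv 93: ELECTED
Message ID 86 originates at pos 1; dropped at pos 3 in round 2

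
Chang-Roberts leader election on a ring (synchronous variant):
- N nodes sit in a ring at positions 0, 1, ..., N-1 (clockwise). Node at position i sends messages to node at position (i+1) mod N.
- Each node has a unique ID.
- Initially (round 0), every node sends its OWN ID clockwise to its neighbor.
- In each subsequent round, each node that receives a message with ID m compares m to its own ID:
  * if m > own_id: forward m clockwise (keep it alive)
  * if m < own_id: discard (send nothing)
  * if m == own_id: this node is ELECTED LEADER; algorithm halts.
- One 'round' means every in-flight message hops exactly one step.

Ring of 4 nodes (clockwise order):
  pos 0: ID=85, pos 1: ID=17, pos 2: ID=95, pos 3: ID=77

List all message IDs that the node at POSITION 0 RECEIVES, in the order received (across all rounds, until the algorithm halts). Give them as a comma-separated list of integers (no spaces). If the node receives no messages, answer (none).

Answer: 77,95

Derivation:
Round 1: pos1(id17) recv 85: fwd; pos2(id95) recv 17: drop; pos3(id77) recv 95: fwd; pos0(id85) recv 77: drop
Round 2: pos2(id95) recv 85: drop; pos0(id85) recv 95: fwd
Round 3: pos1(id17) recv 95: fwd
Round 4: pos2(id95) recv 95: ELECTED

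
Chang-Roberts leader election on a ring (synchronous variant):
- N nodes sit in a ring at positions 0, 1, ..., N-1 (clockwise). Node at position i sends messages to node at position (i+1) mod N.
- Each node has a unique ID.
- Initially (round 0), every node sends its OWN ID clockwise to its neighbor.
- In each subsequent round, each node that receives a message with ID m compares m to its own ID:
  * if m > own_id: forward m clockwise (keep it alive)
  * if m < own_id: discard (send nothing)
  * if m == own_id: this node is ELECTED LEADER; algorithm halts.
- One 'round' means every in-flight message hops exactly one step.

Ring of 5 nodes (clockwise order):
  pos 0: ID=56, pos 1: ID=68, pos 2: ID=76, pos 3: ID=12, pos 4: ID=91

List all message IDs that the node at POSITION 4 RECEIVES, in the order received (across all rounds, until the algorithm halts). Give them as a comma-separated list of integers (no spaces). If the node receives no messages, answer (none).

Round 1: pos1(id68) recv 56: drop; pos2(id76) recv 68: drop; pos3(id12) recv 76: fwd; pos4(id91) recv 12: drop; pos0(id56) recv 91: fwd
Round 2: pos4(id91) recv 76: drop; pos1(id68) recv 91: fwd
Round 3: pos2(id76) recv 91: fwd
Round 4: pos3(id12) recv 91: fwd
Round 5: pos4(id91) recv 91: ELECTED

Answer: 12,76,91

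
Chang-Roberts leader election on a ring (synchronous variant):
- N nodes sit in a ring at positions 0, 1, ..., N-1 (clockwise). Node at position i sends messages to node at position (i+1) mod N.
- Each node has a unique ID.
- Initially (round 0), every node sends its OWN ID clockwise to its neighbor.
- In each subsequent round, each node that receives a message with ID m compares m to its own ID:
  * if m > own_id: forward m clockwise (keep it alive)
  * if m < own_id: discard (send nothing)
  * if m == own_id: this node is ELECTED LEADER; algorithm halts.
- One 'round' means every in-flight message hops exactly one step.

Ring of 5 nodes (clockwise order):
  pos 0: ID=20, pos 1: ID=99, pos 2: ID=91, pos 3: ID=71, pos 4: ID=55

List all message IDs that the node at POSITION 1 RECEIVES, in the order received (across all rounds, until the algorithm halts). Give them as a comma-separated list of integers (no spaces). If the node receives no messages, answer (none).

Round 1: pos1(id99) recv 20: drop; pos2(id91) recv 99: fwd; pos3(id71) recv 91: fwd; pos4(id55) recv 71: fwd; pos0(id20) recv 55: fwd
Round 2: pos3(id71) recv 99: fwd; pos4(id55) recv 91: fwd; pos0(id20) recv 71: fwd; pos1(id99) recv 55: drop
Round 3: pos4(id55) recv 99: fwd; pos0(id20) recv 91: fwd; pos1(id99) recv 71: drop
Round 4: pos0(id20) recv 99: fwd; pos1(id99) recv 91: drop
Round 5: pos1(id99) recv 99: ELECTED

Answer: 20,55,71,91,99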